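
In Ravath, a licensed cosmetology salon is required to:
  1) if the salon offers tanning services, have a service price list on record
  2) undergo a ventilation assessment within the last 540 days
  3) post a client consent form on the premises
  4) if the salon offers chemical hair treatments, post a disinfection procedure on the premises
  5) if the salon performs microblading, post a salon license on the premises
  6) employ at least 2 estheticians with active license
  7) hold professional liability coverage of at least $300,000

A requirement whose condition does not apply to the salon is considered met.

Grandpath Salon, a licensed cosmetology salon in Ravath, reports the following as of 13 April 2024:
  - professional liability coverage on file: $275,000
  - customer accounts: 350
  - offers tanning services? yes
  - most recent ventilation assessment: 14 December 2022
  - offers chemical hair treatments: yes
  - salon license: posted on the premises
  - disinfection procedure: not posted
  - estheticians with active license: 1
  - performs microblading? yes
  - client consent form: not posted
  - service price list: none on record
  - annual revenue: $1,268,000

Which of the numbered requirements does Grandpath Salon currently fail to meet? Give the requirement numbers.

1. condition 'offers tanning services' holds; service price list absent → not met
2. ventilation assessment 486 days ago vs limit 540 → met
3. client consent form absent → not met
4. condition 'offers chemical hair treatments' holds; disinfection procedure absent → not met
5. condition 'performs microblading' holds; salon license present → met
6. estheticians with active license 1 < 2 → not met
7. professional liability coverage $275,000 < $300,000 → not met
Not met: 1, 3, 4, 6, 7

1, 3, 4, 6, 7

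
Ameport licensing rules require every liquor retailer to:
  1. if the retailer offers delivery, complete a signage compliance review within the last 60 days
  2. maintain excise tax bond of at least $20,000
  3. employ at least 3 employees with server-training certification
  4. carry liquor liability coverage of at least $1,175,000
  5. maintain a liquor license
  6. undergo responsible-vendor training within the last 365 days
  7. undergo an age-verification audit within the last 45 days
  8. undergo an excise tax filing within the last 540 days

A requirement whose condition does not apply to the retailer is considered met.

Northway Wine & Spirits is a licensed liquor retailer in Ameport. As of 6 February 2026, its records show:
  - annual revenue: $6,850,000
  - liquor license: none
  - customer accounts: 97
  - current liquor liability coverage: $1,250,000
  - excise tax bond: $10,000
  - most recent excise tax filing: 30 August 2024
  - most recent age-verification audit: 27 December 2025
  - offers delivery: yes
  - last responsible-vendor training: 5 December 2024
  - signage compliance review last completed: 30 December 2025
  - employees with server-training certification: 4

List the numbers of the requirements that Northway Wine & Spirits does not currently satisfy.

2, 5, 6

1. condition 'offers delivery' holds; signage compliance review 38 days ago vs limit 60 → met
2. excise tax bond $10,000 < $20,000 → not met
3. employees with server-training certification 4 ≥ 3 → met
4. liquor liability coverage $1,250,000 ≥ $1,175,000 → met
5. liquor license absent → not met
6. responsible-vendor training 428 days ago vs limit 365 → not met
7. age-verification audit 41 days ago vs limit 45 → met
8. excise tax filing 525 days ago vs limit 540 → met
Not met: 2, 5, 6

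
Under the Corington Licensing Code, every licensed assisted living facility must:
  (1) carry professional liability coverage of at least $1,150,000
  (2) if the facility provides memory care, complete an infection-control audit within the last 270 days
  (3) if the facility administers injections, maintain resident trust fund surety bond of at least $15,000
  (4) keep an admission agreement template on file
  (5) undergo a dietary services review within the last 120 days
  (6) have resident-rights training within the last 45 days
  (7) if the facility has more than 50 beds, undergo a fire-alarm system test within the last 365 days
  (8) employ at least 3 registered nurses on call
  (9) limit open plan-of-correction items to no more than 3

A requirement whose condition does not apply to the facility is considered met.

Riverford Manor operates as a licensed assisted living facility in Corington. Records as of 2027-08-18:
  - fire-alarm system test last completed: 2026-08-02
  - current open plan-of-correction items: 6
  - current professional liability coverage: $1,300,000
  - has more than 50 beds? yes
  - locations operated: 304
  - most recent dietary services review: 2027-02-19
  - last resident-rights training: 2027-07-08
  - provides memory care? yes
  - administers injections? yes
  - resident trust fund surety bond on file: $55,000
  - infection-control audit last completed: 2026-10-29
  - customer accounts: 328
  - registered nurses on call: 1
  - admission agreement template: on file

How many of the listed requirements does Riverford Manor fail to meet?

1. professional liability coverage $1,300,000 ≥ $1,150,000 → met
2. condition 'provides memory care' holds; infection-control audit 293 days ago vs limit 270 → not met
3. condition 'administers injections' holds; resident trust fund surety bond $55,000 ≥ $15,000 → met
4. admission agreement template present → met
5. dietary services review 180 days ago vs limit 120 → not met
6. resident-rights training 41 days ago vs limit 45 → met
7. condition 'has more than 50 beds' holds; fire-alarm system test 381 days ago vs limit 365 → not met
8. registered nurses on call 1 < 3 → not met
9. open plan-of-correction items 6 > 3 → not met
Not met: 5 of 9

5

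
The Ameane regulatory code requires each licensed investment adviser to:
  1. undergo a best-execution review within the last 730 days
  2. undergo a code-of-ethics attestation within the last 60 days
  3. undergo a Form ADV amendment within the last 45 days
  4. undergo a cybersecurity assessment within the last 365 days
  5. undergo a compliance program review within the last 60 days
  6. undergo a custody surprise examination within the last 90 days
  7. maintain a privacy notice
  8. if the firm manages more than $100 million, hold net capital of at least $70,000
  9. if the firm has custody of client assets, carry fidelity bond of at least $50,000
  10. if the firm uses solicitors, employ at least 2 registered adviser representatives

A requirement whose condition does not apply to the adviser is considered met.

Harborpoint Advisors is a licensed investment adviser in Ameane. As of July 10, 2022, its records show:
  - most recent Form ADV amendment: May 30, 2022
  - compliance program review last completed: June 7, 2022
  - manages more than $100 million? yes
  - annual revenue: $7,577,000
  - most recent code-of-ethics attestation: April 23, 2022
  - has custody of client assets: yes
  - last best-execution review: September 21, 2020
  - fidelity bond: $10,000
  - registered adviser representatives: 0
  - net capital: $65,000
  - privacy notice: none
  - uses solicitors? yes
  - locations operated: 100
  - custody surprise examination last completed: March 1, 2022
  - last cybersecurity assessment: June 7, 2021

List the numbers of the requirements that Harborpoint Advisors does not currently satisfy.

1. best-execution review 657 days ago vs limit 730 → met
2. code-of-ethics attestation 78 days ago vs limit 60 → not met
3. Form ADV amendment 41 days ago vs limit 45 → met
4. cybersecurity assessment 398 days ago vs limit 365 → not met
5. compliance program review 33 days ago vs limit 60 → met
6. custody surprise examination 131 days ago vs limit 90 → not met
7. privacy notice absent → not met
8. condition 'manages more than $100 million' holds; net capital $65,000 < $70,000 → not met
9. condition 'has custody of client assets' holds; fidelity bond $10,000 < $50,000 → not met
10. condition 'uses solicitors' holds; registered adviser representatives 0 < 2 → not met
Not met: 2, 4, 6, 7, 8, 9, 10

2, 4, 6, 7, 8, 9, 10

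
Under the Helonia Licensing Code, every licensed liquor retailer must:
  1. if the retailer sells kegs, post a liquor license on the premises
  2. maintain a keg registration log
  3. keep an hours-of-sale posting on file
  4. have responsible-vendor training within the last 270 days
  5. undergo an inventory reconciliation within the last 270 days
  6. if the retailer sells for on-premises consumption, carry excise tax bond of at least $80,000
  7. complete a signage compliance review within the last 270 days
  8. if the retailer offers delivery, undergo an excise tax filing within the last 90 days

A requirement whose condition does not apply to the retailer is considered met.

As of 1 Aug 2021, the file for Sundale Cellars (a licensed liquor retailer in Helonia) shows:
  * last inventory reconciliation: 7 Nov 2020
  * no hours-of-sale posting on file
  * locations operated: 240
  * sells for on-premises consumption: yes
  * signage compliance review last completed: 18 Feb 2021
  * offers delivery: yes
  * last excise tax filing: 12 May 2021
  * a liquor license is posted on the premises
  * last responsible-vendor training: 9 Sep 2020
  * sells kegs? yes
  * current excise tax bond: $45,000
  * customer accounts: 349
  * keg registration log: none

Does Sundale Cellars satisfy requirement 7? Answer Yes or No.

Yes

7. signage compliance review 164 days ago vs limit 270 → met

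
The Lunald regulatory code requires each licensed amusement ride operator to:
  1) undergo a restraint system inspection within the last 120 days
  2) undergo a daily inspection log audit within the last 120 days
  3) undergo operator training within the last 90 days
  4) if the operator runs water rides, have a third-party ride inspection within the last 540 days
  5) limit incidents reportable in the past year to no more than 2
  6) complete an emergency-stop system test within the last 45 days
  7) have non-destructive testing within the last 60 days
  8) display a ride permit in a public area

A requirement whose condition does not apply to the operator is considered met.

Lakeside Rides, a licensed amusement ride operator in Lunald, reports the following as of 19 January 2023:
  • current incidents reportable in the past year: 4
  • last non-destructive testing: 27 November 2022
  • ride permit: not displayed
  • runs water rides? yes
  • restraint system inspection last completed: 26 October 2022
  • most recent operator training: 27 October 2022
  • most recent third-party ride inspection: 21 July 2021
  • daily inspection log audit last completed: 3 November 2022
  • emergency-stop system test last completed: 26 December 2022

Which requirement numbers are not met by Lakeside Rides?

1. restraint system inspection 85 days ago vs limit 120 → met
2. daily inspection log audit 77 days ago vs limit 120 → met
3. operator training 84 days ago vs limit 90 → met
4. condition 'runs water rides' holds; third-party ride inspection 547 days ago vs limit 540 → not met
5. incidents reportable in the past year 4 > 2 → not met
6. emergency-stop system test 24 days ago vs limit 45 → met
7. non-destructive testing 53 days ago vs limit 60 → met
8. ride permit absent → not met
Not met: 4, 5, 8

4, 5, 8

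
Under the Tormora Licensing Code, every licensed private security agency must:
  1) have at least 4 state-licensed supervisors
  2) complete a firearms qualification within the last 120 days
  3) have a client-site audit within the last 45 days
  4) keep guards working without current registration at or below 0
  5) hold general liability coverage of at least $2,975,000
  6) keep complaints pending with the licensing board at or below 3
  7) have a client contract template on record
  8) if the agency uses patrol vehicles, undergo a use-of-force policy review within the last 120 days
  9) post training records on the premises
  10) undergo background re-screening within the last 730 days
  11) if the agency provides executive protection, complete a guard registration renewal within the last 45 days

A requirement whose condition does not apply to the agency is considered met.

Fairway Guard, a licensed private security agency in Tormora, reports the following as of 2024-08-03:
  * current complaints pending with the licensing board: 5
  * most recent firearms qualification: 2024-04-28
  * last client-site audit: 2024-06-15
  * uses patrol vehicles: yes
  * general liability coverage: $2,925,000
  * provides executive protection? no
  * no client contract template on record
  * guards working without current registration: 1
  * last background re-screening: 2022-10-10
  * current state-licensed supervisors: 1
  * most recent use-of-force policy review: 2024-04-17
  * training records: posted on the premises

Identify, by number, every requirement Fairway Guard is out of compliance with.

1, 3, 4, 5, 6, 7

1. state-licensed supervisors 1 < 4 → not met
2. firearms qualification 97 days ago vs limit 120 → met
3. client-site audit 49 days ago vs limit 45 → not met
4. guards working without current registration 1 > 0 → not met
5. general liability coverage $2,925,000 < $2,975,000 → not met
6. complaints pending with the licensing board 5 > 3 → not met
7. client contract template absent → not met
8. condition 'uses patrol vehicles' holds; use-of-force policy review 108 days ago vs limit 120 → met
9. training records present → met
10. background re-screening 663 days ago vs limit 730 → met
11. condition 'provides executive protection' does not hold → requirement n/a → met
Not met: 1, 3, 4, 5, 6, 7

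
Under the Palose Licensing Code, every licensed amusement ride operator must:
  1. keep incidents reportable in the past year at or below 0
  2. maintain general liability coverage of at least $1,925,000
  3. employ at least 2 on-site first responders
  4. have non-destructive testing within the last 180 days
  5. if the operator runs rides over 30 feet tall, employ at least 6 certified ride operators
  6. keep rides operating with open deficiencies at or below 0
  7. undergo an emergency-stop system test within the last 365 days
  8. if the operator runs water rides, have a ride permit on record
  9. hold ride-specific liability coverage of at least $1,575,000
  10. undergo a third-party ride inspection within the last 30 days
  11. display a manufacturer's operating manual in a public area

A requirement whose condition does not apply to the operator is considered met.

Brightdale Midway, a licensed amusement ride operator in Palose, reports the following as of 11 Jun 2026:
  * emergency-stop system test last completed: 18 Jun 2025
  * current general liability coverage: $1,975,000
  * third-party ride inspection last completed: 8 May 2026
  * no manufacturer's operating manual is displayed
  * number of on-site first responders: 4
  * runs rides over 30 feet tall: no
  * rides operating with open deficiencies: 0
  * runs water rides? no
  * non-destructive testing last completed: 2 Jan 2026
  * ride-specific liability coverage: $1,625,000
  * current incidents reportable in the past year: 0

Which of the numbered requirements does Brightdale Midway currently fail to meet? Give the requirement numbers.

10, 11

1. incidents reportable in the past year 0 ≤ 0 → met
2. general liability coverage $1,975,000 ≥ $1,925,000 → met
3. on-site first responders 4 ≥ 2 → met
4. non-destructive testing 160 days ago vs limit 180 → met
5. condition 'runs rides over 30 feet tall' does not hold → requirement n/a → met
6. rides operating with open deficiencies 0 ≤ 0 → met
7. emergency-stop system test 358 days ago vs limit 365 → met
8. condition 'runs water rides' does not hold → requirement n/a → met
9. ride-specific liability coverage $1,625,000 ≥ $1,575,000 → met
10. third-party ride inspection 34 days ago vs limit 30 → not met
11. manufacturer's operating manual absent → not met
Not met: 10, 11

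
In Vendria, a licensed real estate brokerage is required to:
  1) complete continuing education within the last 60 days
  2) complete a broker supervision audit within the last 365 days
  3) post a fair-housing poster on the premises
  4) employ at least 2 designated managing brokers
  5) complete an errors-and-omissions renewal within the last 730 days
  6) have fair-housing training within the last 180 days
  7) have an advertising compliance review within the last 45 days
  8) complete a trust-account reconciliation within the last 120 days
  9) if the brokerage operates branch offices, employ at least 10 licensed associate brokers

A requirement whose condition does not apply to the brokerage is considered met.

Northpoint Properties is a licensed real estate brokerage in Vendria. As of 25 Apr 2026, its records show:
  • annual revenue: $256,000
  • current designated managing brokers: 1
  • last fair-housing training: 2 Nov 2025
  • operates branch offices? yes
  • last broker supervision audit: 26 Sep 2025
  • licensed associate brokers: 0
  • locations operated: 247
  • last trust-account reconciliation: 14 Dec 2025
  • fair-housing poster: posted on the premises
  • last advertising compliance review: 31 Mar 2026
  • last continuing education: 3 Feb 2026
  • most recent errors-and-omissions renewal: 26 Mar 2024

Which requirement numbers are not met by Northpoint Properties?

1. continuing education 81 days ago vs limit 60 → not met
2. broker supervision audit 211 days ago vs limit 365 → met
3. fair-housing poster present → met
4. designated managing brokers 1 < 2 → not met
5. errors-and-omissions renewal 760 days ago vs limit 730 → not met
6. fair-housing training 174 days ago vs limit 180 → met
7. advertising compliance review 25 days ago vs limit 45 → met
8. trust-account reconciliation 132 days ago vs limit 120 → not met
9. condition 'operates branch offices' holds; licensed associate brokers 0 < 10 → not met
Not met: 1, 4, 5, 8, 9

1, 4, 5, 8, 9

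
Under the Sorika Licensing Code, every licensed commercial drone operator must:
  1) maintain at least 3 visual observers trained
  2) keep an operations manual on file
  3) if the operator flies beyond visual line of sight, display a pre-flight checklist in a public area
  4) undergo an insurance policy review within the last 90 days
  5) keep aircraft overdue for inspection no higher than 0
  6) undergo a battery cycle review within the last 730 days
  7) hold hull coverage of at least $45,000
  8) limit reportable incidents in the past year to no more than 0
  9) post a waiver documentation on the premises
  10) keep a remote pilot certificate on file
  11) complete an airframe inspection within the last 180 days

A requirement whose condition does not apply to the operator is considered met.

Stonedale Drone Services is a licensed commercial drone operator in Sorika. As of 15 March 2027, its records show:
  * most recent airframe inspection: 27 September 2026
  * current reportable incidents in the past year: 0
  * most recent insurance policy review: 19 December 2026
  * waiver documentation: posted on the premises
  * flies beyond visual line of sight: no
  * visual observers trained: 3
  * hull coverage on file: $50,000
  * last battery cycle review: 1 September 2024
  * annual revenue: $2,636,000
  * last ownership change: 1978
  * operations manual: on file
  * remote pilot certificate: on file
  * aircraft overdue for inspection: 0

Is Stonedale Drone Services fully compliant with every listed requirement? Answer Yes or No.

1. visual observers trained 3 ≥ 3 → met
2. operations manual present → met
3. condition 'flies beyond visual line of sight' does not hold → requirement n/a → met
4. insurance policy review 86 days ago vs limit 90 → met
5. aircraft overdue for inspection 0 ≤ 0 → met
6. battery cycle review 925 days ago vs limit 730 → not met
7. hull coverage $50,000 ≥ $45,000 → met
8. reportable incidents in the past year 0 ≤ 0 → met
9. waiver documentation present → met
10. remote pilot certificate present → met
11. airframe inspection 169 days ago vs limit 180 → met
Not met: 6

No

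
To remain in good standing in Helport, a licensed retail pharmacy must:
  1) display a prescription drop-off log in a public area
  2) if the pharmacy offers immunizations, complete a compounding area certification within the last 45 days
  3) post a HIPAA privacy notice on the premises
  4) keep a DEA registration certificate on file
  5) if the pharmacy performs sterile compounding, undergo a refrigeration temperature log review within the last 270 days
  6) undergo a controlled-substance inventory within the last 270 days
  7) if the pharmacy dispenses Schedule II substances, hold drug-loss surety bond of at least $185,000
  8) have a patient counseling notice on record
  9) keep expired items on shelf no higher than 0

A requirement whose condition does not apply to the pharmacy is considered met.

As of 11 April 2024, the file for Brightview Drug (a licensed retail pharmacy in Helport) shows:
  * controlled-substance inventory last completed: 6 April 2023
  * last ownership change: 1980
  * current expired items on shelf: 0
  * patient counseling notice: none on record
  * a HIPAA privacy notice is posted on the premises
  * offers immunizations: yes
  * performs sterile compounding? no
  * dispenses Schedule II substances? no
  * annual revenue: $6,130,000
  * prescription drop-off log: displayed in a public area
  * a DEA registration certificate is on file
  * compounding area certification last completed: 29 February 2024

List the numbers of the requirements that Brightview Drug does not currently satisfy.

6, 8

1. prescription drop-off log present → met
2. condition 'offers immunizations' holds; compounding area certification 42 days ago vs limit 45 → met
3. HIPAA privacy notice present → met
4. DEA registration certificate present → met
5. condition 'performs sterile compounding' does not hold → requirement n/a → met
6. controlled-substance inventory 371 days ago vs limit 270 → not met
7. condition 'dispenses Schedule II substances' does not hold → requirement n/a → met
8. patient counseling notice absent → not met
9. expired items on shelf 0 ≤ 0 → met
Not met: 6, 8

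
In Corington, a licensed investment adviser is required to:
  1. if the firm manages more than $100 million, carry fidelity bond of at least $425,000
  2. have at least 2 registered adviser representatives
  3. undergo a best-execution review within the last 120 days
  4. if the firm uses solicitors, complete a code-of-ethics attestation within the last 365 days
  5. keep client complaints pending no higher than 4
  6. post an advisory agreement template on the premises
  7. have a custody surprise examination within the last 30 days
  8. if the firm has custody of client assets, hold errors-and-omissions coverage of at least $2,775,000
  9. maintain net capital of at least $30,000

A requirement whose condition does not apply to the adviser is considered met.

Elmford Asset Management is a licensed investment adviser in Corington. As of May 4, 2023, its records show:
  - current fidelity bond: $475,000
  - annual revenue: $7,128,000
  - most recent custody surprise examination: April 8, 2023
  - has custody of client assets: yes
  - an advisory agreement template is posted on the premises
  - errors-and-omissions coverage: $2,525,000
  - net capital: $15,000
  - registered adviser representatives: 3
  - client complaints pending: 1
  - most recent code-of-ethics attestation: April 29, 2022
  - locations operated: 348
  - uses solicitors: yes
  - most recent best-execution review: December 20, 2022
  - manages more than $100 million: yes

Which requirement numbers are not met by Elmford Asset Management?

3, 4, 8, 9

1. condition 'manages more than $100 million' holds; fidelity bond $475,000 ≥ $425,000 → met
2. registered adviser representatives 3 ≥ 2 → met
3. best-execution review 135 days ago vs limit 120 → not met
4. condition 'uses solicitors' holds; code-of-ethics attestation 370 days ago vs limit 365 → not met
5. client complaints pending 1 ≤ 4 → met
6. advisory agreement template present → met
7. custody surprise examination 26 days ago vs limit 30 → met
8. condition 'has custody of client assets' holds; errors-and-omissions coverage $2,525,000 < $2,775,000 → not met
9. net capital $15,000 < $30,000 → not met
Not met: 3, 4, 8, 9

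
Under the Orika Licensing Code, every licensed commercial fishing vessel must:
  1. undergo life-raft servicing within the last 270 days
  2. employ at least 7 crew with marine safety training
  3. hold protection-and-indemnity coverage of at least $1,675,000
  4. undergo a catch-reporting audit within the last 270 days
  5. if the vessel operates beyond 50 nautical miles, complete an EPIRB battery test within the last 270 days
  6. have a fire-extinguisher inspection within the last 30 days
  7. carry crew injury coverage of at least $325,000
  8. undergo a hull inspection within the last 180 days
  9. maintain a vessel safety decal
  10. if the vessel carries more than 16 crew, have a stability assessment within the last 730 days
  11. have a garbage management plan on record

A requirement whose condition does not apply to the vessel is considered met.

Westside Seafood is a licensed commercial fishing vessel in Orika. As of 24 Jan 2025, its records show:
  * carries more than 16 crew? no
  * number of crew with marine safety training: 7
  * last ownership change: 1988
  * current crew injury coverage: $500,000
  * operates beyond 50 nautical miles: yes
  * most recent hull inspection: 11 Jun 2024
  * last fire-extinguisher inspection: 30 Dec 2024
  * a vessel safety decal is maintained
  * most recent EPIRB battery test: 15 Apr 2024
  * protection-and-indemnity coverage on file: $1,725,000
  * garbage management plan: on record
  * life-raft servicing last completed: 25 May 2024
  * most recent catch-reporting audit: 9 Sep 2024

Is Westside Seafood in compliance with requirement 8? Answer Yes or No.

8. hull inspection 227 days ago vs limit 180 → not met

No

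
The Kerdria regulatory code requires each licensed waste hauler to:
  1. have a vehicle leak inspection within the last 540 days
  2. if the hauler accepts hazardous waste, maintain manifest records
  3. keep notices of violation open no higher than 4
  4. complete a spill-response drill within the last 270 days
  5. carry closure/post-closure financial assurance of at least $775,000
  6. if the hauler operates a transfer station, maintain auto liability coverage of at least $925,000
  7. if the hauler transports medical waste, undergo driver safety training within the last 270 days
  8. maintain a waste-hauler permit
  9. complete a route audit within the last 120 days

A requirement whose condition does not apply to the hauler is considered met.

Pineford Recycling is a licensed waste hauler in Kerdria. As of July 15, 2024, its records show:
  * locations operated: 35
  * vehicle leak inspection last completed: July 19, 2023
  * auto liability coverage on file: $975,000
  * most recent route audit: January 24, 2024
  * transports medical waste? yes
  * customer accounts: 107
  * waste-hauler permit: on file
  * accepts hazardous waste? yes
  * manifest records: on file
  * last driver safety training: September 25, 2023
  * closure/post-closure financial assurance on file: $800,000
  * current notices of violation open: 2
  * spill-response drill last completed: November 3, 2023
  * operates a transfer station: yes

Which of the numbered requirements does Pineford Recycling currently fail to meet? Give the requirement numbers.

1. vehicle leak inspection 362 days ago vs limit 540 → met
2. condition 'accepts hazardous waste' holds; manifest records present → met
3. notices of violation open 2 ≤ 4 → met
4. spill-response drill 255 days ago vs limit 270 → met
5. closure/post-closure financial assurance $800,000 ≥ $775,000 → met
6. condition 'operates a transfer station' holds; auto liability coverage $975,000 ≥ $925,000 → met
7. condition 'transports medical waste' holds; driver safety training 294 days ago vs limit 270 → not met
8. waste-hauler permit present → met
9. route audit 173 days ago vs limit 120 → not met
Not met: 7, 9

7, 9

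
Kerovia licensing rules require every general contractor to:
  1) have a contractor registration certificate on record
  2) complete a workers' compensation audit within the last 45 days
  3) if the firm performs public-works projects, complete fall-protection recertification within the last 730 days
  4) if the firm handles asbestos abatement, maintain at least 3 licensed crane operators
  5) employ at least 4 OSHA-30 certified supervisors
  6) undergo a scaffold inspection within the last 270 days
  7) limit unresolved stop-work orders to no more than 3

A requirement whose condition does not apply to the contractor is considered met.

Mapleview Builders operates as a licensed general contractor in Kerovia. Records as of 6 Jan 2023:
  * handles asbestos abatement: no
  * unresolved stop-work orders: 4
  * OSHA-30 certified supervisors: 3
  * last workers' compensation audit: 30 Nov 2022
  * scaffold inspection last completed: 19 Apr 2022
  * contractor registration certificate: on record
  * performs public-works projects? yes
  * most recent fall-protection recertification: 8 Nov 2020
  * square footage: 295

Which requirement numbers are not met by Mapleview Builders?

3, 5, 7

1. contractor registration certificate present → met
2. workers' compensation audit 37 days ago vs limit 45 → met
3. condition 'performs public-works projects' holds; fall-protection recertification 789 days ago vs limit 730 → not met
4. condition 'handles asbestos abatement' does not hold → requirement n/a → met
5. OSHA-30 certified supervisors 3 < 4 → not met
6. scaffold inspection 262 days ago vs limit 270 → met
7. unresolved stop-work orders 4 > 3 → not met
Not met: 3, 5, 7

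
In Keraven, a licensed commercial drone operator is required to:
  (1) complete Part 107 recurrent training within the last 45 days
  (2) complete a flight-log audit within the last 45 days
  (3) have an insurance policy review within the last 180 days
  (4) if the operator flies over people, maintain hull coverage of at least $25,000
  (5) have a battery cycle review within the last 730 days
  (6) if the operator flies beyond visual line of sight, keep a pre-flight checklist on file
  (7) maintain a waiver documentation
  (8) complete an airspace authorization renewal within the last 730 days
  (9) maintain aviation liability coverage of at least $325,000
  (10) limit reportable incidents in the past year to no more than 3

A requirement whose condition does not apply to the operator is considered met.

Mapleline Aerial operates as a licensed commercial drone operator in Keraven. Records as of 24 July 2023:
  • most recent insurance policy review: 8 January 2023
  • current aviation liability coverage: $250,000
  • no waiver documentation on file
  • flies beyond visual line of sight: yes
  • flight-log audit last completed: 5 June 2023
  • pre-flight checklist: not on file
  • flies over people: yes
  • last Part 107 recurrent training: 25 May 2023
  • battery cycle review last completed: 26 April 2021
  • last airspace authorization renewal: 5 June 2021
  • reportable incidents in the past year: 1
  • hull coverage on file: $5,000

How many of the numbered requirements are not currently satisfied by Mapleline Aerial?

9

1. Part 107 recurrent training 60 days ago vs limit 45 → not met
2. flight-log audit 49 days ago vs limit 45 → not met
3. insurance policy review 197 days ago vs limit 180 → not met
4. condition 'flies over people' holds; hull coverage $5,000 < $25,000 → not met
5. battery cycle review 819 days ago vs limit 730 → not met
6. condition 'flies beyond visual line of sight' holds; pre-flight checklist absent → not met
7. waiver documentation absent → not met
8. airspace authorization renewal 779 days ago vs limit 730 → not met
9. aviation liability coverage $250,000 < $325,000 → not met
10. reportable incidents in the past year 1 ≤ 3 → met
Not met: 9 of 10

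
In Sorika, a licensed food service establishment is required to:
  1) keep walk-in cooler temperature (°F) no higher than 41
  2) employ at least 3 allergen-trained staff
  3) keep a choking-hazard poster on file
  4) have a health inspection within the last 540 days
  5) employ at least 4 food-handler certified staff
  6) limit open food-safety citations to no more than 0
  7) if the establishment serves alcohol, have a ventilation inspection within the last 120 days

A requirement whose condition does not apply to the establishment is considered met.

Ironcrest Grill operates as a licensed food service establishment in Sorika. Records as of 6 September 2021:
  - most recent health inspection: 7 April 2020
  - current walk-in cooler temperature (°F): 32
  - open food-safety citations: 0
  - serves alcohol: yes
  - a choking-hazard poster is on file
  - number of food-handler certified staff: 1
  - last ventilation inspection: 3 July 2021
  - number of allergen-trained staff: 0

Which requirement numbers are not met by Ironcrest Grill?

1. walk-in cooler temperature (°F) 32 ≤ 41 → met
2. allergen-trained staff 0 < 3 → not met
3. choking-hazard poster present → met
4. health inspection 517 days ago vs limit 540 → met
5. food-handler certified staff 1 < 4 → not met
6. open food-safety citations 0 ≤ 0 → met
7. condition 'serves alcohol' holds; ventilation inspection 65 days ago vs limit 120 → met
Not met: 2, 5

2, 5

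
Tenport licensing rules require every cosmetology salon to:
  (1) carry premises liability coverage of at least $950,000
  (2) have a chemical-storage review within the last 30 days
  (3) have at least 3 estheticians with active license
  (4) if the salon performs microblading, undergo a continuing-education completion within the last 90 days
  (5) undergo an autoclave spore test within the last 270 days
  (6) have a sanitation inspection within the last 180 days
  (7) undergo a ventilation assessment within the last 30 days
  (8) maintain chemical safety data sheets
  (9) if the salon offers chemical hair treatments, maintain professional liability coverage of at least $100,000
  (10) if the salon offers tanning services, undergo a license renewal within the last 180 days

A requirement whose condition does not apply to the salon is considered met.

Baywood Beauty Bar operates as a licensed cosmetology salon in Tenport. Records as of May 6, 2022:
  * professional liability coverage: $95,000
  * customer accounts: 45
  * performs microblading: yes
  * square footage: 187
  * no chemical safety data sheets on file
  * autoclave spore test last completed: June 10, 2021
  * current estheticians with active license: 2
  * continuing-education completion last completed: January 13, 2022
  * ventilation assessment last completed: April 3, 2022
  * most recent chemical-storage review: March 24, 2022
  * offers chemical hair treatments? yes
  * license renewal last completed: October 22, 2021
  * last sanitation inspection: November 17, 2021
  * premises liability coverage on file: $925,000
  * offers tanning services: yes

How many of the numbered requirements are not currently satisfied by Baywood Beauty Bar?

1. premises liability coverage $925,000 < $950,000 → not met
2. chemical-storage review 43 days ago vs limit 30 → not met
3. estheticians with active license 2 < 3 → not met
4. condition 'performs microblading' holds; continuing-education completion 113 days ago vs limit 90 → not met
5. autoclave spore test 330 days ago vs limit 270 → not met
6. sanitation inspection 170 days ago vs limit 180 → met
7. ventilation assessment 33 days ago vs limit 30 → not met
8. chemical safety data sheets absent → not met
9. condition 'offers chemical hair treatments' holds; professional liability coverage $95,000 < $100,000 → not met
10. condition 'offers tanning services' holds; license renewal 196 days ago vs limit 180 → not met
Not met: 9 of 10

9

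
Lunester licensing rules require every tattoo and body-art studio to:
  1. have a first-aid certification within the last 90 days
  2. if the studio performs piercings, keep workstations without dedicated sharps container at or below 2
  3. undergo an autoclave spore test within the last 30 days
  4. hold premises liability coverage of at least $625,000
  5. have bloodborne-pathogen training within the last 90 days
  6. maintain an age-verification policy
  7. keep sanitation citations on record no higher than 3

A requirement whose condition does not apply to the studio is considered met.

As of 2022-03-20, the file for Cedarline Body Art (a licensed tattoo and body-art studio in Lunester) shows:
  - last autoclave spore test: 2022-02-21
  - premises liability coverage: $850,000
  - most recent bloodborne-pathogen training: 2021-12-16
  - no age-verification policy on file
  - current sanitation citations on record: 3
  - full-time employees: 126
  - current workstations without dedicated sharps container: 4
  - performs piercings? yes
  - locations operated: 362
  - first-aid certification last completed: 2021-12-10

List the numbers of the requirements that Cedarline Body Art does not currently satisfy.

1. first-aid certification 100 days ago vs limit 90 → not met
2. condition 'performs piercings' holds; workstations without dedicated sharps container 4 > 2 → not met
3. autoclave spore test 27 days ago vs limit 30 → met
4. premises liability coverage $850,000 ≥ $625,000 → met
5. bloodborne-pathogen training 94 days ago vs limit 90 → not met
6. age-verification policy absent → not met
7. sanitation citations on record 3 ≤ 3 → met
Not met: 1, 2, 5, 6

1, 2, 5, 6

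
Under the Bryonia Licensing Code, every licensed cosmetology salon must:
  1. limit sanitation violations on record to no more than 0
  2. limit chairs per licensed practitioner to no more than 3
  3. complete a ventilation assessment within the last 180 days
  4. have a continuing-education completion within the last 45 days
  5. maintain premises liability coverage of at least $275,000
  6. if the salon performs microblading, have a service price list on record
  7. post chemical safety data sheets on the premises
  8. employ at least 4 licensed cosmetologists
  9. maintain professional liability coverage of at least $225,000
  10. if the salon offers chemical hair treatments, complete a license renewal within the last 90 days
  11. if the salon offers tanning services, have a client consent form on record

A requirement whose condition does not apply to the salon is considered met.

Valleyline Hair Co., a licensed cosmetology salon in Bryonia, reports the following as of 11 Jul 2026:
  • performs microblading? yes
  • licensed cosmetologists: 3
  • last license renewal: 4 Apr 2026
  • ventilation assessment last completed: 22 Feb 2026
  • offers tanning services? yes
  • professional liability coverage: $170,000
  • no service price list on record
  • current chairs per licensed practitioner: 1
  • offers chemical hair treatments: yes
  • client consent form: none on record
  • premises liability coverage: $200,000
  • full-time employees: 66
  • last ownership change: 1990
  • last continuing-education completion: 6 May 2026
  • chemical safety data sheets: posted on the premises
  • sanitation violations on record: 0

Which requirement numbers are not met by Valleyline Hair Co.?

1. sanitation violations on record 0 ≤ 0 → met
2. chairs per licensed practitioner 1 ≤ 3 → met
3. ventilation assessment 139 days ago vs limit 180 → met
4. continuing-education completion 66 days ago vs limit 45 → not met
5. premises liability coverage $200,000 < $275,000 → not met
6. condition 'performs microblading' holds; service price list absent → not met
7. chemical safety data sheets present → met
8. licensed cosmetologists 3 < 4 → not met
9. professional liability coverage $170,000 < $225,000 → not met
10. condition 'offers chemical hair treatments' holds; license renewal 98 days ago vs limit 90 → not met
11. condition 'offers tanning services' holds; client consent form absent → not met
Not met: 4, 5, 6, 8, 9, 10, 11

4, 5, 6, 8, 9, 10, 11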